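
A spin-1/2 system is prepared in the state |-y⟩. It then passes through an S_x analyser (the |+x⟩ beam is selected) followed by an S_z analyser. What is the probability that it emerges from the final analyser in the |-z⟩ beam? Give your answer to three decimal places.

0.250

First analyser (S_x): from |-y⟩, P(|+x⟩) = 1/2.
After stage 1 the state is |+x⟩; P(|-z⟩) = |⟨-z|+x⟩|² = 1/2.
Joint probability = 1/2 × 1/2 = 0.250.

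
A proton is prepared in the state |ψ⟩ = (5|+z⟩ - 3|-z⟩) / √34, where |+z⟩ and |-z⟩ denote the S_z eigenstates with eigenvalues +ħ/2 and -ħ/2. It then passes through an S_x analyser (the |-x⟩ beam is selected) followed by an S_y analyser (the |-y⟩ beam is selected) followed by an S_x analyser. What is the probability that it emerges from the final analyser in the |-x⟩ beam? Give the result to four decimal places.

0.2353

First analyser (S_x): P(|-x⟩) = |⟨-x|ψ⟩|² = 64/68.
After stage 1 the state is |-x⟩; P(|-y⟩) = |⟨-y|-x⟩|² = 1/2.
After stage 2 the state is |-y⟩; P(|-x⟩) = |⟨-x|-y⟩|² = 1/2.
Joint probability = 64/68 × 1/2 × 1/2 = 0.2353.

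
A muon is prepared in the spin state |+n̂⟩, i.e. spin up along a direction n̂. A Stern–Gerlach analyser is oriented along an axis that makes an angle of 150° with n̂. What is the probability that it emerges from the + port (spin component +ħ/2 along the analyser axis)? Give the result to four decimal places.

0.0670

For spin-½, the probability of finding spin-up along an axis at angle θ to the initial spin direction is cos²(θ/2); spin-down is sin²(θ/2).
θ = 150°, so P = cos²(75°) ≈ 0.0670.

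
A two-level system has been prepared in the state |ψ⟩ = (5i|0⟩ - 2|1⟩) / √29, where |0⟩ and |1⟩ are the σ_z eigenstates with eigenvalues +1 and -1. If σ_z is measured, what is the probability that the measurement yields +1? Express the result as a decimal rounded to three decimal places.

0.862

The +1 outcome corresponds to |0⟩. Its amplitude in |ψ⟩ is 5i/√29.
P = |5i|² / 29 = 25/29.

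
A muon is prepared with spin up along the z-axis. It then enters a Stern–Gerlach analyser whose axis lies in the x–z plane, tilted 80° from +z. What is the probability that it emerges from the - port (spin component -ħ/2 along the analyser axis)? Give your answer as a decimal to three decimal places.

0.413

For spin-½, the probability of finding spin-up along an axis at angle θ to the initial spin direction is cos²(θ/2); spin-down is sin²(θ/2).
θ = 80°, so P = sin²(40°) ≈ 0.413.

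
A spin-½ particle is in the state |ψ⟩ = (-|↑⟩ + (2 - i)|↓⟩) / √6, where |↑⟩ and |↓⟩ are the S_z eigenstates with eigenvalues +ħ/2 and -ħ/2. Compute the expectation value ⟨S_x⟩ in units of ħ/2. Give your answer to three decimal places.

⟨σ_x⟩ = 2 Re(a* b)/(|a|²+|b|²) with a = -1, b = (2 - i).
a* b = (-2 + i), so ⟨σ_x⟩ = -4/6.
⟨S_x⟩ = (ħ/2)·⟨σ_x⟩.

-0.667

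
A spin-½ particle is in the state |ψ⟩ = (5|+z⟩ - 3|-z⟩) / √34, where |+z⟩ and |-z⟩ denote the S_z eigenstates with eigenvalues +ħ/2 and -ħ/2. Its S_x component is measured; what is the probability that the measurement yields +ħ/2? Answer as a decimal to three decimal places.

0.059

|+x⟩ = (|+z⟩ + |-z⟩)/√2, so ⟨+x|ψ⟩ = (2) / (√2·√34).
P = |2|² / 68 = 4/68.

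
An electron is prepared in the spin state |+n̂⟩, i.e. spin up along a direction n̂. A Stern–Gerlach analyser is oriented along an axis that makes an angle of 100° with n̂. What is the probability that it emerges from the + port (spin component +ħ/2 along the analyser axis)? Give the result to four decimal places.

For spin-½, the probability of finding spin-up along an axis at angle θ to the initial spin direction is cos²(θ/2); spin-down is sin²(θ/2).
θ = 100°, so P = cos²(50°) ≈ 0.4132.

0.4132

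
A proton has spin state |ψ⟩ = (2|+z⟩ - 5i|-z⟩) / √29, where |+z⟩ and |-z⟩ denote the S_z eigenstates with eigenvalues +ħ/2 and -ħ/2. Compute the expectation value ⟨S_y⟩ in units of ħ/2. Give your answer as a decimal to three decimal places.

-0.690

⟨σ_y⟩ = 2 Im(a* b)/(|a|²+|b|²) with a = 2, b = -5i.
a* b = -10i, so ⟨σ_y⟩ = -20/29.
⟨S_y⟩ = (ħ/2)·⟨σ_y⟩.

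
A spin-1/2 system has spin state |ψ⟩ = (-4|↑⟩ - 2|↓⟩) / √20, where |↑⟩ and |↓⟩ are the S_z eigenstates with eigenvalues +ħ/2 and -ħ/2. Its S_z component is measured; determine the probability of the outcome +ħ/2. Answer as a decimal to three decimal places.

The +ħ/2 outcome corresponds to |↑⟩. Its amplitude in |ψ⟩ is -4/√20.
P = |-4|² / 20 = 16/20.

0.800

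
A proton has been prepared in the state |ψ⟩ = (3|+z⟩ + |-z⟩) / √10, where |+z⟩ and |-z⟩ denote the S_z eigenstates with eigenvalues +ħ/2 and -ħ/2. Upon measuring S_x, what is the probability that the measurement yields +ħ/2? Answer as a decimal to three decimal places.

|+x⟩ = (|+z⟩ + |-z⟩)/√2, so ⟨+x|ψ⟩ = (4) / (√2·√10).
P = |4|² / 20 = 16/20.

0.800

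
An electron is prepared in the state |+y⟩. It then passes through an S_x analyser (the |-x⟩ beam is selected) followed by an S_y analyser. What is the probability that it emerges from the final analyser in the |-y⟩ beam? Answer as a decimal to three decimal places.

0.250

First analyser (S_x): from |+y⟩, P(|-x⟩) = 1/2.
After stage 1 the state is |-x⟩; P(|-y⟩) = |⟨-y|-x⟩|² = 1/2.
Joint probability = 1/2 × 1/2 = 0.250.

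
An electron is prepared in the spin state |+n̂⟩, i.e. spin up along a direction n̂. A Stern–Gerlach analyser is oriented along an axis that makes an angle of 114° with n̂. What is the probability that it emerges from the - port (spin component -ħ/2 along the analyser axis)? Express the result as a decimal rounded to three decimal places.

For spin-½, the probability of finding spin-up along an axis at angle θ to the initial spin direction is cos²(θ/2); spin-down is sin²(θ/2).
θ = 114°, so P = sin²(57°) ≈ 0.703.

0.703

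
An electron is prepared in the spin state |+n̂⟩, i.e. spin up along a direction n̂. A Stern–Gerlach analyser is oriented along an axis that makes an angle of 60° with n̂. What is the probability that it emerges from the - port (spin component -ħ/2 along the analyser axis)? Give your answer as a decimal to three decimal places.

0.250

For spin-½, the probability of finding spin-up along an axis at angle θ to the initial spin direction is cos²(θ/2); spin-down is sin²(θ/2).
θ = 60°, so P = sin²(30°) ≈ 0.250.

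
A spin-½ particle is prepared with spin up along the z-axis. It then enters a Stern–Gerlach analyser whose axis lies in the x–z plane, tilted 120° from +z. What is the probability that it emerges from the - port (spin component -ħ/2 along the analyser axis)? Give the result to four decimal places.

0.7500

For spin-½, the probability of finding spin-up along an axis at angle θ to the initial spin direction is cos²(θ/2); spin-down is sin²(θ/2).
θ = 120°, so P = sin²(60°) ≈ 0.7500.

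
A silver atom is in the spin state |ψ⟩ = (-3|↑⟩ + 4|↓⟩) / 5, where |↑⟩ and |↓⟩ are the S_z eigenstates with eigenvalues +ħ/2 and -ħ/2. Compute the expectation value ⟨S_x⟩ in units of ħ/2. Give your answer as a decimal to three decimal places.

-0.960

⟨σ_x⟩ = 2 Re(a* b)/(|a|²+|b|²) with a = -3, b = 4.
a* b = -12, so ⟨σ_x⟩ = -24/25.
⟨S_x⟩ = (ħ/2)·⟨σ_x⟩.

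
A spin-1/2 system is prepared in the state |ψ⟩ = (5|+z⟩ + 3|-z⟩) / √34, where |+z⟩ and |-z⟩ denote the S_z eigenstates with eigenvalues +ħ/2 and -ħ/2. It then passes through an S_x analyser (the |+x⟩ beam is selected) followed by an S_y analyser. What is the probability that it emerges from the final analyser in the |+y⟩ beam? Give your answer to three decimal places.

0.471

First analyser (S_x): P(|+x⟩) = |⟨+x|ψ⟩|² = 64/68.
After stage 1 the state is |+x⟩; P(|+y⟩) = |⟨+y|+x⟩|² = 1/2.
Joint probability = 64/68 × 1/2 = 0.471.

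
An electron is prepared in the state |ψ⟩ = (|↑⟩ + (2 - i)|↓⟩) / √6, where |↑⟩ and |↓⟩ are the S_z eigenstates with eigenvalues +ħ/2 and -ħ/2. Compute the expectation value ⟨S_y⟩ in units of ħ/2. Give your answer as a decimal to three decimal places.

⟨σ_y⟩ = 2 Im(a* b)/(|a|²+|b|²) with a = 1, b = (2 - i).
a* b = (2 - i), so ⟨σ_y⟩ = -2/6.
⟨S_y⟩ = (ħ/2)·⟨σ_y⟩.

-0.333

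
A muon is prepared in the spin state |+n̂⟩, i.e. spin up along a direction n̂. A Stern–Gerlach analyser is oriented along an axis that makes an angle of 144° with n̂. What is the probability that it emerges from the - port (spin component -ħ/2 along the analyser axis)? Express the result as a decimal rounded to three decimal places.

0.905

For spin-½, the probability of finding spin-up along an axis at angle θ to the initial spin direction is cos²(θ/2); spin-down is sin²(θ/2).
θ = 144°, so P = sin²(72°) ≈ 0.905.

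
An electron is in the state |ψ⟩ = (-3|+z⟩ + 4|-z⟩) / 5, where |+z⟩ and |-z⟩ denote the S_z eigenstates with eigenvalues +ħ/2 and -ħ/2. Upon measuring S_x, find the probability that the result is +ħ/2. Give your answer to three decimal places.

|+x⟩ = (|+z⟩ + |-z⟩)/√2, so ⟨+x|ψ⟩ = (1) / (√2·5).
P = |1|² / 50 = 1/50.

0.020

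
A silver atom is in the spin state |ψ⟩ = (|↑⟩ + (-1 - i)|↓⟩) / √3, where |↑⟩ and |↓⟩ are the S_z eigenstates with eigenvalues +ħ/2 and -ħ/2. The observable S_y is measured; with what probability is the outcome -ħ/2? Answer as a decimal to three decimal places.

|-y⟩ = (|↑⟩ - i|↓⟩)/√2, so ⟨-y|ψ⟩ = (2 - i) / (√2·√3).
P = |2 - i|² / 6 = 5/6.

0.833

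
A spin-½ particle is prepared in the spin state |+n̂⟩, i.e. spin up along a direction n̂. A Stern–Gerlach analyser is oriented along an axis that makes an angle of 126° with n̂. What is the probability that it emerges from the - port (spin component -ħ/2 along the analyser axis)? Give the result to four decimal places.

For spin-½, the probability of finding spin-up along an axis at angle θ to the initial spin direction is cos²(θ/2); spin-down is sin²(θ/2).
θ = 126°, so P = sin²(63°) ≈ 0.7939.

0.7939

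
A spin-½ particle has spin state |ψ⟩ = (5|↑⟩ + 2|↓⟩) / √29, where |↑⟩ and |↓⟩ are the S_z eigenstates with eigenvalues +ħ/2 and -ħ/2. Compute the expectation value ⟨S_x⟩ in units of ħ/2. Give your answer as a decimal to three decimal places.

⟨σ_x⟩ = 2 Re(a* b)/(|a|²+|b|²) with a = 5, b = 2.
a* b = 10, so ⟨σ_x⟩ = 20/29.
⟨S_x⟩ = (ħ/2)·⟨σ_x⟩.

0.690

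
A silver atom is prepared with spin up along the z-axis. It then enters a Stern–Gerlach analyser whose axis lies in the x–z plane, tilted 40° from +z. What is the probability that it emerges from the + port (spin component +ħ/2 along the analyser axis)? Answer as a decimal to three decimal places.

For spin-½, the probability of finding spin-up along an axis at angle θ to the initial spin direction is cos²(θ/2); spin-down is sin²(θ/2).
θ = 40°, so P = cos²(20°) ≈ 0.883.

0.883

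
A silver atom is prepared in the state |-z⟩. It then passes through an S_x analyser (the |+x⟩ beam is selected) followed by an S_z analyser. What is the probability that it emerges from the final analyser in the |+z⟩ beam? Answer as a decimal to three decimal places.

First analyser (S_x): from |-z⟩, P(|+x⟩) = 1/2.
After stage 1 the state is |+x⟩; P(|+z⟩) = |⟨+z|+x⟩|² = 1/2.
Joint probability = 1/2 × 1/2 = 0.250.

0.250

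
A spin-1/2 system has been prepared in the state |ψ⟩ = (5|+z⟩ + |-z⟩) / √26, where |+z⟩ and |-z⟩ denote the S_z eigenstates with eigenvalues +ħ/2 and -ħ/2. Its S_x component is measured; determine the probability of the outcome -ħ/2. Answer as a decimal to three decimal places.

0.308

|-x⟩ = (|+z⟩ - |-z⟩)/√2, so ⟨-x|ψ⟩ = (4) / (√2·√26).
P = |4|² / 52 = 16/52.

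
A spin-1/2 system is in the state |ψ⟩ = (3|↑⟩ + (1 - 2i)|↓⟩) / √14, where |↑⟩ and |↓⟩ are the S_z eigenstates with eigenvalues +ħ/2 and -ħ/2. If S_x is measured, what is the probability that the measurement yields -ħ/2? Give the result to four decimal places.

0.2857

|-x⟩ = (|↑⟩ - |↓⟩)/√2, so ⟨-x|ψ⟩ = (2 + 2i) / (√2·√14).
P = |2 + 2i|² / 28 = 8/28.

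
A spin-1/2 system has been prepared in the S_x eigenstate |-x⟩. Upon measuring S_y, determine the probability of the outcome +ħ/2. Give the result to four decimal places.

0.5000

In the S_z basis, |-x⟩ = (|+z⟩ - |-z⟩)/√2 and |+y⟩ = (|+z⟩ + i|-z⟩)/√2.
|⟨+y|-x⟩|² = 1/2.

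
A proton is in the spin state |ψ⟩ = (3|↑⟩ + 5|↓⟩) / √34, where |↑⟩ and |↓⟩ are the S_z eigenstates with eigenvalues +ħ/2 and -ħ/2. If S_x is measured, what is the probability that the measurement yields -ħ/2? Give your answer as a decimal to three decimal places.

0.059

|-x⟩ = (|↑⟩ - |↓⟩)/√2, so ⟨-x|ψ⟩ = (-2) / (√2·√34).
P = |-2|² / 68 = 4/68.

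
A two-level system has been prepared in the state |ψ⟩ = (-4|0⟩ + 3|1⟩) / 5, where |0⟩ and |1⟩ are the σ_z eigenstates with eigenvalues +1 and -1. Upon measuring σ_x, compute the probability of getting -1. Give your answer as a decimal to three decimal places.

0.980

|-x⟩ = (|0⟩ - |1⟩)/√2, so ⟨-x|ψ⟩ = (-7) / (√2·5).
P = |-7|² / 50 = 49/50.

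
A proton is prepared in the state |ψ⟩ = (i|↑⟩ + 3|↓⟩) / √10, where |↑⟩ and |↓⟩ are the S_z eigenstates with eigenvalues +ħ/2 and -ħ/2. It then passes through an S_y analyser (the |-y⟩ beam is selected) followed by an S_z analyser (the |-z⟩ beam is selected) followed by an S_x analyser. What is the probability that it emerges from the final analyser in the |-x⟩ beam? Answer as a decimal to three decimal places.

First analyser (S_y): P(|-y⟩) = |⟨-y|ψ⟩|² = 16/20.
After stage 1 the state is |-y⟩; P(|-z⟩) = |⟨-z|-y⟩|² = 1/2.
After stage 2 the state is |-z⟩; P(|-x⟩) = |⟨-x|-z⟩|² = 1/2.
Joint probability = 16/20 × 1/2 × 1/2 = 0.200.

0.200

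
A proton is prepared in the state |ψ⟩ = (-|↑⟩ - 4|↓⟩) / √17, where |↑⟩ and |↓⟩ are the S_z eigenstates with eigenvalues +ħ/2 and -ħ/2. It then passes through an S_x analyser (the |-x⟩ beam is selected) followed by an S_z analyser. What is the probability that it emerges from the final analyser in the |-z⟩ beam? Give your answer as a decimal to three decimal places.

First analyser (S_x): P(|-x⟩) = |⟨-x|ψ⟩|² = 9/34.
After stage 1 the state is |-x⟩; P(|-z⟩) = |⟨-z|-x⟩|² = 1/2.
Joint probability = 9/34 × 1/2 = 0.132.

0.132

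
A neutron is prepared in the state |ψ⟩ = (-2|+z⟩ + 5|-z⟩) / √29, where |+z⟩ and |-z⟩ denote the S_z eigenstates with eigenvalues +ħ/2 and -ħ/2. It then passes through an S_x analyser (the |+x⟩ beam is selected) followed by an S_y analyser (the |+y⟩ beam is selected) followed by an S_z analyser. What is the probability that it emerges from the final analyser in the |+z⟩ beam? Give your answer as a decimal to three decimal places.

0.039

First analyser (S_x): P(|+x⟩) = |⟨+x|ψ⟩|² = 9/58.
After stage 1 the state is |+x⟩; P(|+y⟩) = |⟨+y|+x⟩|² = 1/2.
After stage 2 the state is |+y⟩; P(|+z⟩) = |⟨+z|+y⟩|² = 1/2.
Joint probability = 9/58 × 1/2 × 1/2 = 0.039.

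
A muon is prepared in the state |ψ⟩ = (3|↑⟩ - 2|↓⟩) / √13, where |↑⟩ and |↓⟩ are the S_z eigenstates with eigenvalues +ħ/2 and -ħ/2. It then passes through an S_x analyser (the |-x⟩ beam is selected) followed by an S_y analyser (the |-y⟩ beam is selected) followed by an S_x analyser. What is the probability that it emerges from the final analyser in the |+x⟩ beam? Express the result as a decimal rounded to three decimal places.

0.240

First analyser (S_x): P(|-x⟩) = |⟨-x|ψ⟩|² = 25/26.
After stage 1 the state is |-x⟩; P(|-y⟩) = |⟨-y|-x⟩|² = 1/2.
After stage 2 the state is |-y⟩; P(|+x⟩) = |⟨+x|-y⟩|² = 1/2.
Joint probability = 25/26 × 1/2 × 1/2 = 0.240.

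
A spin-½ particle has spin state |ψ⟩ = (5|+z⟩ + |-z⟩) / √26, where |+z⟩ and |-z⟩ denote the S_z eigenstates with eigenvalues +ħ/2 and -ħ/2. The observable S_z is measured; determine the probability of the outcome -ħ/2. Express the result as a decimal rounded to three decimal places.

The -ħ/2 outcome corresponds to |-z⟩. Its amplitude in |ψ⟩ is 1/√26.
P = |1|² / 26 = 1/26.

0.038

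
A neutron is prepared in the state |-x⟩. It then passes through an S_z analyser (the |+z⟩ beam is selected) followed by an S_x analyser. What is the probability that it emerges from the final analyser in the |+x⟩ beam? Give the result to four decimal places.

First analyser (S_z): from |-x⟩, P(|+z⟩) = 1/2.
After stage 1 the state is |+z⟩; P(|+x⟩) = |⟨+x|+z⟩|² = 1/2.
Joint probability = 1/2 × 1/2 = 0.2500.

0.2500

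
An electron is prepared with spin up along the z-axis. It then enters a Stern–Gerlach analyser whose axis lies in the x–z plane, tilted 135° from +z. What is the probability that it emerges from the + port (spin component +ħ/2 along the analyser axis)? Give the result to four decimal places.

For spin-½, the probability of finding spin-up along an axis at angle θ to the initial spin direction is cos²(θ/2); spin-down is sin²(θ/2).
θ = 135°, so P = cos²(67.5°) ≈ 0.1464.

0.1464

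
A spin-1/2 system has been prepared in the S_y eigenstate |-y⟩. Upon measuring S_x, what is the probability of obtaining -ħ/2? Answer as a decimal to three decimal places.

0.500

In the S_z basis, |-y⟩ = (|+z⟩ - i|-z⟩)/√2 and |-x⟩ = (|+z⟩ - |-z⟩)/√2.
|⟨-x|-y⟩|² = 1/2.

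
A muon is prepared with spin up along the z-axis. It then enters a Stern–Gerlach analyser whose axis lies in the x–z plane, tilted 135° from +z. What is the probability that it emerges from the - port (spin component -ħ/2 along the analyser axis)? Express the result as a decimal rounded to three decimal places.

For spin-½, the probability of finding spin-up along an axis at angle θ to the initial spin direction is cos²(θ/2); spin-down is sin²(θ/2).
θ = 135°, so P = sin²(67.5°) ≈ 0.854.

0.854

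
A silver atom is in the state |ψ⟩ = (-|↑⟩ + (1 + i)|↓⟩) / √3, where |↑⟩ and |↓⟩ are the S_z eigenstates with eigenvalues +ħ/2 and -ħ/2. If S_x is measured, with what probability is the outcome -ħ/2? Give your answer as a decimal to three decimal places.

|-x⟩ = (|↑⟩ - |↓⟩)/√2, so ⟨-x|ψ⟩ = (-2 - i) / (√2·√3).
P = |-2 - i|² / 6 = 5/6.

0.833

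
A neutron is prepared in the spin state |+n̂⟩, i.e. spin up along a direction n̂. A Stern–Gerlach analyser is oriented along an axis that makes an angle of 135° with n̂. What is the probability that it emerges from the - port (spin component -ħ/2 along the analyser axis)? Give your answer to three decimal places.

0.854

For spin-½, the probability of finding spin-up along an axis at angle θ to the initial spin direction is cos²(θ/2); spin-down is sin²(θ/2).
θ = 135°, so P = sin²(67.5°) ≈ 0.854.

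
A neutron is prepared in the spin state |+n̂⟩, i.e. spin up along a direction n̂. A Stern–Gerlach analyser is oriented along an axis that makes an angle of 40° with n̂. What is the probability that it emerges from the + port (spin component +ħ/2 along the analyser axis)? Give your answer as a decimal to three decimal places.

0.883

For spin-½, the probability of finding spin-up along an axis at angle θ to the initial spin direction is cos²(θ/2); spin-down is sin²(θ/2).
θ = 40°, so P = cos²(20°) ≈ 0.883.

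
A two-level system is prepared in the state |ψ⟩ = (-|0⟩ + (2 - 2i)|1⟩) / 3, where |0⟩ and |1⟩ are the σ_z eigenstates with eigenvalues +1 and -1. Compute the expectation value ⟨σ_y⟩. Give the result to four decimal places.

⟨σ_y⟩ = 2 Im(a* b)/(|a|²+|b|²) with a = -1, b = (2 - 2i).
a* b = (-2 + 2i), so ⟨σ_y⟩ = 4/9.

0.4444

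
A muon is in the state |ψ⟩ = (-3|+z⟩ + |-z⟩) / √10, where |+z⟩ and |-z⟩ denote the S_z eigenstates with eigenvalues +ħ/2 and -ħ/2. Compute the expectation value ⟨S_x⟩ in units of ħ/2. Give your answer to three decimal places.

-0.600

⟨σ_x⟩ = 2 Re(a* b)/(|a|²+|b|²) with a = -3, b = 1.
a* b = -3, so ⟨σ_x⟩ = -6/10.
⟨S_x⟩ = (ħ/2)·⟨σ_x⟩.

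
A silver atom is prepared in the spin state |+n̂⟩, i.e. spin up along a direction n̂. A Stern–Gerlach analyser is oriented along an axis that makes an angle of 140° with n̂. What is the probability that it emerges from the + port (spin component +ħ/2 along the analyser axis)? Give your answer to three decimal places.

For spin-½, the probability of finding spin-up along an axis at angle θ to the initial spin direction is cos²(θ/2); spin-down is sin²(θ/2).
θ = 140°, so P = cos²(70°) ≈ 0.117.

0.117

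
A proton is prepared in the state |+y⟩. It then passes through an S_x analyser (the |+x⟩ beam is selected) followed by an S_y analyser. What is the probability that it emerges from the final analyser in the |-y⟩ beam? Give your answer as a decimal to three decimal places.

First analyser (S_x): from |+y⟩, P(|+x⟩) = 1/2.
After stage 1 the state is |+x⟩; P(|-y⟩) = |⟨-y|+x⟩|² = 1/2.
Joint probability = 1/2 × 1/2 = 0.250.

0.250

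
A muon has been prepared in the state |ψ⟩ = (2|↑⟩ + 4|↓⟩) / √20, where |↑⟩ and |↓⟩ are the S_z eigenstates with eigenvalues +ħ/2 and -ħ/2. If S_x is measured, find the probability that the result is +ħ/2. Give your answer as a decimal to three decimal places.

0.900

|+x⟩ = (|↑⟩ + |↓⟩)/√2, so ⟨+x|ψ⟩ = (6) / (√2·√20).
P = |6|² / 40 = 36/40.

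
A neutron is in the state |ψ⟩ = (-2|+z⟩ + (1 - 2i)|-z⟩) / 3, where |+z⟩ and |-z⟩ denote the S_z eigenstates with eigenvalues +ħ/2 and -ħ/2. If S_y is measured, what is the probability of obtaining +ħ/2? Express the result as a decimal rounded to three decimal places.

0.944

|+y⟩ = (|+z⟩ + i|-z⟩)/√2, so ⟨+y|ψ⟩ = (-4 - i) / (√2·3).
P = |-4 - i|² / 18 = 17/18.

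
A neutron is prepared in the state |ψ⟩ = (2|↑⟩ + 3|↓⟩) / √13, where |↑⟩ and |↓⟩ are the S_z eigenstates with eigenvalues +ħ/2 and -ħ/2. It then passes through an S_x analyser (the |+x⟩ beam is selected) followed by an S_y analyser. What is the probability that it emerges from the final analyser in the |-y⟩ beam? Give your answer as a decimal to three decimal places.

0.481

First analyser (S_x): P(|+x⟩) = |⟨+x|ψ⟩|² = 25/26.
After stage 1 the state is |+x⟩; P(|-y⟩) = |⟨-y|+x⟩|² = 1/2.
Joint probability = 25/26 × 1/2 = 0.481.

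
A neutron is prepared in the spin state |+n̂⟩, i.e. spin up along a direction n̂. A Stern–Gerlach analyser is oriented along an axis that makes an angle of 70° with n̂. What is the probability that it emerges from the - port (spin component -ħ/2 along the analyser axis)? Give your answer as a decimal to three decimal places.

0.329

For spin-½, the probability of finding spin-up along an axis at angle θ to the initial spin direction is cos²(θ/2); spin-down is sin²(θ/2).
θ = 70°, so P = sin²(35°) ≈ 0.329.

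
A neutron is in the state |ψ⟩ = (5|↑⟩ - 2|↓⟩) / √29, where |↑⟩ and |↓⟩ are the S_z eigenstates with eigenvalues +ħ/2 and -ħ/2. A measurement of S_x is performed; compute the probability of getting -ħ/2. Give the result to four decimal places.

|-x⟩ = (|↑⟩ - |↓⟩)/√2, so ⟨-x|ψ⟩ = (7) / (√2·√29).
P = |7|² / 58 = 49/58.

0.8448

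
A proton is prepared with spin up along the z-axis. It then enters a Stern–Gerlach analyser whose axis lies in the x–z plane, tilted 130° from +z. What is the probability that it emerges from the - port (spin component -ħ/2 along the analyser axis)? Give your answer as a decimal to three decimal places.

0.821

For spin-½, the probability of finding spin-up along an axis at angle θ to the initial spin direction is cos²(θ/2); spin-down is sin²(θ/2).
θ = 130°, so P = sin²(65°) ≈ 0.821.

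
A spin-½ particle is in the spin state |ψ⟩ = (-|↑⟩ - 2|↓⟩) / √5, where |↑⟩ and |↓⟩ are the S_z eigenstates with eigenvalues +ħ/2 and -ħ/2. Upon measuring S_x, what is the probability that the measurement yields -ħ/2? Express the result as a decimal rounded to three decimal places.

0.100

|-x⟩ = (|↑⟩ - |↓⟩)/√2, so ⟨-x|ψ⟩ = (1) / (√2·√5).
P = |1|² / 10 = 1/10.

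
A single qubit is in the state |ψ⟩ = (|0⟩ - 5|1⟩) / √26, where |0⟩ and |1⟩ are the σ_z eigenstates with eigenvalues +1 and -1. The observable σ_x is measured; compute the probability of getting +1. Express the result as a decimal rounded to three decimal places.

0.308

|+x⟩ = (|0⟩ + |1⟩)/√2, so ⟨+x|ψ⟩ = (-4) / (√2·√26).
P = |-4|² / 52 = 16/52.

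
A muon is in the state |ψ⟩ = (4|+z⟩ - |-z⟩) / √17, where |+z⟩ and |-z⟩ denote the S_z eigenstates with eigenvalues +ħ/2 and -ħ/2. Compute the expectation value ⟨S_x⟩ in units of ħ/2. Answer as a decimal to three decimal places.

⟨σ_x⟩ = 2 Re(a* b)/(|a|²+|b|²) with a = 4, b = -1.
a* b = -4, so ⟨σ_x⟩ = -8/17.
⟨S_x⟩ = (ħ/2)·⟨σ_x⟩.

-0.471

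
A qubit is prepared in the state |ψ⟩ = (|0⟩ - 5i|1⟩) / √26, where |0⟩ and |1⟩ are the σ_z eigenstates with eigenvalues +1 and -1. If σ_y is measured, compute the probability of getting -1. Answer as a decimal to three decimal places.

|-y⟩ = (|0⟩ - i|1⟩)/√2, so ⟨-y|ψ⟩ = (6) / (√2·√26).
P = |6|² / 52 = 36/52.

0.692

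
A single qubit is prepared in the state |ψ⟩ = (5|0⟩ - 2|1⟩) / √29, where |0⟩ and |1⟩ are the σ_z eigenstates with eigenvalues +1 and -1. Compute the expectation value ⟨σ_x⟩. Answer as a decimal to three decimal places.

⟨σ_x⟩ = 2 Re(a* b)/(|a|²+|b|²) with a = 5, b = -2.
a* b = -10, so ⟨σ_x⟩ = -20/29.

-0.690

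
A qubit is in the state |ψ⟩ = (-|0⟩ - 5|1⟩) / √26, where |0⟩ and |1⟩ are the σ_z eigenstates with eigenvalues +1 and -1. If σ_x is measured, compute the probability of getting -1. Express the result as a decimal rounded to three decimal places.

|-x⟩ = (|0⟩ - |1⟩)/√2, so ⟨-x|ψ⟩ = (4) / (√2·√26).
P = |4|² / 52 = 16/52.

0.308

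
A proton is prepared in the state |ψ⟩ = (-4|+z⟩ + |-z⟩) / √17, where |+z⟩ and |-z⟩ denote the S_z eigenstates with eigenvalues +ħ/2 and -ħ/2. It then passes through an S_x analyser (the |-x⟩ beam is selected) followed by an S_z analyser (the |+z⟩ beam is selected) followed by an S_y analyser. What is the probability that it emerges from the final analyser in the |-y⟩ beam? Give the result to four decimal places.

First analyser (S_x): P(|-x⟩) = |⟨-x|ψ⟩|² = 25/34.
After stage 1 the state is |-x⟩; P(|+z⟩) = |⟨+z|-x⟩|² = 1/2.
After stage 2 the state is |+z⟩; P(|-y⟩) = |⟨-y|+z⟩|² = 1/2.
Joint probability = 25/34 × 1/2 × 1/2 = 0.1838.

0.1838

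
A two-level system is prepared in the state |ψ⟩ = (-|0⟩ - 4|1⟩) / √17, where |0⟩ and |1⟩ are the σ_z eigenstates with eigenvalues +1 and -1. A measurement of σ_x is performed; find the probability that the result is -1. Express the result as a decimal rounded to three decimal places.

0.265

|-x⟩ = (|0⟩ - |1⟩)/√2, so ⟨-x|ψ⟩ = (3) / (√2·√17).
P = |3|² / 34 = 9/34.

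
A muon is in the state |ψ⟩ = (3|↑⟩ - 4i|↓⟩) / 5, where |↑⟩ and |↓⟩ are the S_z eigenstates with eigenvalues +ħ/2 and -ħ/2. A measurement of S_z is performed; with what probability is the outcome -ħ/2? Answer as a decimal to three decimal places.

0.640

The -ħ/2 outcome corresponds to |↓⟩. Its amplitude in |ψ⟩ is -4i/5.
P = |-4i|² / 25 = 16/25.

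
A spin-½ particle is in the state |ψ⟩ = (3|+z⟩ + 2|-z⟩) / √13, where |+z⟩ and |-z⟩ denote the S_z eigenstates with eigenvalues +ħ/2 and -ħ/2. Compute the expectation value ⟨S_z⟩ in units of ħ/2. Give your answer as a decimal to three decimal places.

⟨σ_z⟩ = |a|² - |b|² divided by |a|²+|b|², with a, b the |+z⟩, |-z⟩ amplitudes.
= (9 - 4)/13 = 5/13.
⟨S_z⟩ = (ħ/2)·⟨σ_z⟩.

0.385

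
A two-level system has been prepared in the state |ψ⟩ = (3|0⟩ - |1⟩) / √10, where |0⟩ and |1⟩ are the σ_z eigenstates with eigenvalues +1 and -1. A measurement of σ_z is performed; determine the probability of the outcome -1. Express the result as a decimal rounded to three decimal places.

The -1 outcome corresponds to |1⟩. Its amplitude in |ψ⟩ is -1/√10.
P = |-1|² / 10 = 1/10.

0.100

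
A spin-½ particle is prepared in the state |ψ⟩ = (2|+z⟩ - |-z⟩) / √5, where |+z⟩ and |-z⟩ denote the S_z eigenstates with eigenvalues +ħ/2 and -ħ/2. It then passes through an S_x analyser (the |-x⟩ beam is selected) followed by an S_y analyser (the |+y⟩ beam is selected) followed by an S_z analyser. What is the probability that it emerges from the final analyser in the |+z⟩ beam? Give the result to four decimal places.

First analyser (S_x): P(|-x⟩) = |⟨-x|ψ⟩|² = 9/10.
After stage 1 the state is |-x⟩; P(|+y⟩) = |⟨+y|-x⟩|² = 1/2.
After stage 2 the state is |+y⟩; P(|+z⟩) = |⟨+z|+y⟩|² = 1/2.
Joint probability = 9/10 × 1/2 × 1/2 = 0.2250.

0.2250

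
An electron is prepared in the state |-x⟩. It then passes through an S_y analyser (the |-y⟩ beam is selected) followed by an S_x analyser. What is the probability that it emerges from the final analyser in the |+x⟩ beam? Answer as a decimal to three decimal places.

0.250

First analyser (S_y): from |-x⟩, P(|-y⟩) = 1/2.
After stage 1 the state is |-y⟩; P(|+x⟩) = |⟨+x|-y⟩|² = 1/2.
Joint probability = 1/2 × 1/2 = 0.250.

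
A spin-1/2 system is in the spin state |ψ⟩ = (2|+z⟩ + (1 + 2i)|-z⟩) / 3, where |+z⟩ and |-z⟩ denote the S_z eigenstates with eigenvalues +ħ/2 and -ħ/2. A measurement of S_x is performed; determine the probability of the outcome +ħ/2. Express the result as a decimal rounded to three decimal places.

0.722

|+x⟩ = (|+z⟩ + |-z⟩)/√2, so ⟨+x|ψ⟩ = (3 + 2i) / (√2·3).
P = |3 + 2i|² / 18 = 13/18.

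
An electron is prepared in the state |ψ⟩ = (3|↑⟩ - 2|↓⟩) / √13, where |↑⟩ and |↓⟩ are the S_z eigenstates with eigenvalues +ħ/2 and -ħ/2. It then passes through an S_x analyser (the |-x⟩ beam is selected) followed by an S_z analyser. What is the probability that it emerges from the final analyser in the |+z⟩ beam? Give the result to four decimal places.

First analyser (S_x): P(|-x⟩) = |⟨-x|ψ⟩|² = 25/26.
After stage 1 the state is |-x⟩; P(|+z⟩) = |⟨+z|-x⟩|² = 1/2.
Joint probability = 25/26 × 1/2 = 0.4808.

0.4808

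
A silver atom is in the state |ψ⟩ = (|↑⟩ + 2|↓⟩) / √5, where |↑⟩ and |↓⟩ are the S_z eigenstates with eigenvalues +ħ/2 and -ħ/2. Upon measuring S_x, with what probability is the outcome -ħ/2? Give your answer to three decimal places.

0.100

|-x⟩ = (|↑⟩ - |↓⟩)/√2, so ⟨-x|ψ⟩ = (-1) / (√2·√5).
P = |-1|² / 10 = 1/10.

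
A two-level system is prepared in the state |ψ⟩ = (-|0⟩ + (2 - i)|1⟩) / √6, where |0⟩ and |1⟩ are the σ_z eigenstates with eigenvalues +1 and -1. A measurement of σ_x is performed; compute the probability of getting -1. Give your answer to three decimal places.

|-x⟩ = (|0⟩ - |1⟩)/√2, so ⟨-x|ψ⟩ = (-3 + i) / (√2·√6).
P = |-3 + i|² / 12 = 10/12.

0.833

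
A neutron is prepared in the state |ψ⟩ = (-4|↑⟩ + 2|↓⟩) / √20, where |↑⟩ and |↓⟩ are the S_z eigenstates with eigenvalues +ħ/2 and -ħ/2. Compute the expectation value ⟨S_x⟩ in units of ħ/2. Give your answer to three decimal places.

⟨σ_x⟩ = 2 Re(a* b)/(|a|²+|b|²) with a = -4, b = 2.
a* b = -8, so ⟨σ_x⟩ = -16/20.
⟨S_x⟩ = (ħ/2)·⟨σ_x⟩.

-0.800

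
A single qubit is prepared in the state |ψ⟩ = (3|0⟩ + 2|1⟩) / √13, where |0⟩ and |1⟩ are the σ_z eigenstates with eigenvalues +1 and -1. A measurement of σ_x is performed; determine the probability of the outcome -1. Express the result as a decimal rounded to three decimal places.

0.038

|-x⟩ = (|0⟩ - |1⟩)/√2, so ⟨-x|ψ⟩ = (1) / (√2·√13).
P = |1|² / 26 = 1/26.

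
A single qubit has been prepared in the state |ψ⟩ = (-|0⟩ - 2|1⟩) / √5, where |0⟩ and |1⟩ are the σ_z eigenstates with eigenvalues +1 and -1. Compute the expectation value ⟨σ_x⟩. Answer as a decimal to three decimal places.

0.800

⟨σ_x⟩ = 2 Re(a* b)/(|a|²+|b|²) with a = -1, b = -2.
a* b = 2, so ⟨σ_x⟩ = 4/5.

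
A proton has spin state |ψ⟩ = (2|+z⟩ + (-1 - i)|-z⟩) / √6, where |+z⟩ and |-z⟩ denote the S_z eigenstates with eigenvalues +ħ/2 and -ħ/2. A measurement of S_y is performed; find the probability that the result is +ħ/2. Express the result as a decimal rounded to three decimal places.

0.167

|+y⟩ = (|+z⟩ + i|-z⟩)/√2, so ⟨+y|ψ⟩ = (1 + i) / (√2·√6).
P = |1 + i|² / 12 = 2/12.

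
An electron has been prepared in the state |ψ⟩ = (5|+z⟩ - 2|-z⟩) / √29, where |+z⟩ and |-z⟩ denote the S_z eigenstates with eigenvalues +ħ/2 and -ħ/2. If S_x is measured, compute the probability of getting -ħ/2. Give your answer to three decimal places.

0.845

|-x⟩ = (|+z⟩ - |-z⟩)/√2, so ⟨-x|ψ⟩ = (7) / (√2·√29).
P = |7|² / 58 = 49/58.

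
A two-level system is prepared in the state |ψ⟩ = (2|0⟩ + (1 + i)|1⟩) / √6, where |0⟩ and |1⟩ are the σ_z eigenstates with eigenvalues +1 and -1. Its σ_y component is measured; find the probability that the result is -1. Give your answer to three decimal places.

0.167

|-y⟩ = (|0⟩ - i|1⟩)/√2, so ⟨-y|ψ⟩ = (1 + i) / (√2·√6).
P = |1 + i|² / 12 = 2/12.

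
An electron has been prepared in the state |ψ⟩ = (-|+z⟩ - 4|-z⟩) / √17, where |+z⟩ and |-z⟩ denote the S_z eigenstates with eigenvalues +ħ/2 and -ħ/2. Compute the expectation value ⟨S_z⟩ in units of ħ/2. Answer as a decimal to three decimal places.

⟨σ_z⟩ = |a|² - |b|² divided by |a|²+|b|², with a, b the |+z⟩, |-z⟩ amplitudes.
= (1 - 16)/17 = -15/17.
⟨S_z⟩ = (ħ/2)·⟨σ_z⟩.

-0.882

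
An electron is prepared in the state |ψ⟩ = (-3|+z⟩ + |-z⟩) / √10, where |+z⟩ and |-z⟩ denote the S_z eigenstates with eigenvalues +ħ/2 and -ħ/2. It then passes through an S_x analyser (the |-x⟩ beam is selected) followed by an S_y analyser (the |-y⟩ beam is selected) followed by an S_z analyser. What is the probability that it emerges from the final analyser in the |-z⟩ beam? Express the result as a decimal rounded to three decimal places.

0.200

First analyser (S_x): P(|-x⟩) = |⟨-x|ψ⟩|² = 16/20.
After stage 1 the state is |-x⟩; P(|-y⟩) = |⟨-y|-x⟩|² = 1/2.
After stage 2 the state is |-y⟩; P(|-z⟩) = |⟨-z|-y⟩|² = 1/2.
Joint probability = 16/20 × 1/2 × 1/2 = 0.200.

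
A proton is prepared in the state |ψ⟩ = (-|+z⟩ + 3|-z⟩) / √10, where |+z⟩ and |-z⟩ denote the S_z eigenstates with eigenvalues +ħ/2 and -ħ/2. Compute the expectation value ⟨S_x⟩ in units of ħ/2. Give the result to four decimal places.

-0.6000

⟨σ_x⟩ = 2 Re(a* b)/(|a|²+|b|²) with a = -1, b = 3.
a* b = -3, so ⟨σ_x⟩ = -6/10.
⟨S_x⟩ = (ħ/2)·⟨σ_x⟩.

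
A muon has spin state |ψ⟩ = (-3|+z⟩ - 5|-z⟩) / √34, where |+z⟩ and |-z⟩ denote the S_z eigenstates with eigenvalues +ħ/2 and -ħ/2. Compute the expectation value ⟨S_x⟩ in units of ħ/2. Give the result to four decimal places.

0.8824

⟨σ_x⟩ = 2 Re(a* b)/(|a|²+|b|²) with a = -3, b = -5.
a* b = 15, so ⟨σ_x⟩ = 30/34.
⟨S_x⟩ = (ħ/2)·⟨σ_x⟩.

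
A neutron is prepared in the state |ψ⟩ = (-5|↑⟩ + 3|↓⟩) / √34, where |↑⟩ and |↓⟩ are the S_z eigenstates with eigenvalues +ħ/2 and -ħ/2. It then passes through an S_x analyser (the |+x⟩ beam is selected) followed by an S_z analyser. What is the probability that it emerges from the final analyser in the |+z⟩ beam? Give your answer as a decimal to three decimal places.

First analyser (S_x): P(|+x⟩) = |⟨+x|ψ⟩|² = 4/68.
After stage 1 the state is |+x⟩; P(|+z⟩) = |⟨+z|+x⟩|² = 1/2.
Joint probability = 4/68 × 1/2 = 0.029.

0.029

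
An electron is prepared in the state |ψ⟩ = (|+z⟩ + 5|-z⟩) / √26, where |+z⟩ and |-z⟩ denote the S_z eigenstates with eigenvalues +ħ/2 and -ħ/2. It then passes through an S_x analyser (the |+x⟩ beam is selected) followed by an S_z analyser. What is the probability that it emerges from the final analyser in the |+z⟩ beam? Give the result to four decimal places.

0.3462

First analyser (S_x): P(|+x⟩) = |⟨+x|ψ⟩|² = 36/52.
After stage 1 the state is |+x⟩; P(|+z⟩) = |⟨+z|+x⟩|² = 1/2.
Joint probability = 36/52 × 1/2 = 0.3462.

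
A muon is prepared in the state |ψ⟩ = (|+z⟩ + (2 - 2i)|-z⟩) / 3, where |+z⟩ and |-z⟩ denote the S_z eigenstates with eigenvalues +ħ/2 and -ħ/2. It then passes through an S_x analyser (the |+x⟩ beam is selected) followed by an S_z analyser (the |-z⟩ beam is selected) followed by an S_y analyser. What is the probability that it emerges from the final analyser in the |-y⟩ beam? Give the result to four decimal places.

0.1806

First analyser (S_x): P(|+x⟩) = |⟨+x|ψ⟩|² = 13/18.
After stage 1 the state is |+x⟩; P(|-z⟩) = |⟨-z|+x⟩|² = 1/2.
After stage 2 the state is |-z⟩; P(|-y⟩) = |⟨-y|-z⟩|² = 1/2.
Joint probability = 13/18 × 1/2 × 1/2 = 0.1806.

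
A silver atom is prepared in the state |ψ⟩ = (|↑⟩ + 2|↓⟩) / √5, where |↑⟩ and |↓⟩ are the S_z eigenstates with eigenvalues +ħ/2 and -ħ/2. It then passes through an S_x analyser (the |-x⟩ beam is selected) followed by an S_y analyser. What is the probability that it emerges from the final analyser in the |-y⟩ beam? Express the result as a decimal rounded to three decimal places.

0.050

First analyser (S_x): P(|-x⟩) = |⟨-x|ψ⟩|² = 1/10.
After stage 1 the state is |-x⟩; P(|-y⟩) = |⟨-y|-x⟩|² = 1/2.
Joint probability = 1/10 × 1/2 = 0.050.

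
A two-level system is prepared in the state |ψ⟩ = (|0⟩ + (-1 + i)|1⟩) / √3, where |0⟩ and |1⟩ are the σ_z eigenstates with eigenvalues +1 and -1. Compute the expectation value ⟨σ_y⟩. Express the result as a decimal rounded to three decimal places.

0.667

⟨σ_y⟩ = 2 Im(a* b)/(|a|²+|b|²) with a = 1, b = (-1 + i).
a* b = (-1 + i), so ⟨σ_y⟩ = 2/3.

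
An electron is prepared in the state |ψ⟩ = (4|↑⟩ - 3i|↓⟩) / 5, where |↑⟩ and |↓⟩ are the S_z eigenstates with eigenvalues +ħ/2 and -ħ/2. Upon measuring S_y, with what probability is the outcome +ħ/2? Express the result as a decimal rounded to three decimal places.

0.020

|+y⟩ = (|↑⟩ + i|↓⟩)/√2, so ⟨+y|ψ⟩ = (1) / (√2·5).
P = |1|² / 50 = 1/50.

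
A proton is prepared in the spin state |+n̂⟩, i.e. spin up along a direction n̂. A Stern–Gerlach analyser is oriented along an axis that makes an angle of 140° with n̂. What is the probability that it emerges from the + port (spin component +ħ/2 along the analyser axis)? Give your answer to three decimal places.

For spin-½, the probability of finding spin-up along an axis at angle θ to the initial spin direction is cos²(θ/2); spin-down is sin²(θ/2).
θ = 140°, so P = cos²(70°) ≈ 0.117.

0.117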